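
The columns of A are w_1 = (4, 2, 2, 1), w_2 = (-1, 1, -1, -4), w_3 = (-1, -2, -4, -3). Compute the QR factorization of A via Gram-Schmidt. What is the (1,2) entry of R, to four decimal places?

w_1 = (4, 2, 2, 1); ‖w_1‖ = 5.0000, so e_1 = (0.8000, 0.4000, 0.4000, 0.2000).
r_{12} = e_1·w_2 = -1.6000.

r_{12} = -1.6000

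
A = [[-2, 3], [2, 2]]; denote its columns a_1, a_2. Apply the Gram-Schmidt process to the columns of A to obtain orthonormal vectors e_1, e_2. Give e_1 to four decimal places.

a_1 = (-2, 2); ‖a_1‖ = 2.8284, so e_1 = (-0.7071, 0.7071).

e_1 = (-0.7071, 0.7071)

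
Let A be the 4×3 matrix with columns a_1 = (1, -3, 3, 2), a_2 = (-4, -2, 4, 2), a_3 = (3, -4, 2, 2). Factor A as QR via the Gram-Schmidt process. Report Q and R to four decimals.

a_1 = (1, -3, 3, 2); ‖a_1‖ = 4.7958, so e_1 = (0.2085, -0.6255, 0.6255, 0.4170).
e_1·a_2 = 0.2085·(-4) + (-0.6255)·(-2) + 0.6255·4 + 0.4170·2 = 3.7533.
u_2 = a_2 − 3.7533·e_1 = (-4.7826, 0.3478, 1.6522, 0.4348).
‖u_2‖ = 5.0905, so e_2 = (-0.9395, 0.0683, 0.3246, 0.0854).
e_1·a_3 = 0.2085·3 + (-0.6255)·(-4) + 0.6255·2 + 0.4170·2 = 5.2129; e_2·a_3 = (-0.9395)·3 + 0.0683·(-4) + 0.3246·2 + 0.0854·2 = -2.2719.
u_3 = a_3 − 5.2129·e_1 + 2.2719·e_2 = (-0.2215, -0.5839, -0.5235, 0.0201).
‖u_3‖ = 0.8151, so e_3 = (-0.2717, -0.7163, -0.6422, 0.0247).

Q = [[0.2085, -0.9395, -0.2717], [-0.6255, 0.0683, -0.7163], [0.6255, 0.3246, -0.6422], [0.4170, 0.0854, 0.0247]], R = [[4.7958, 3.7533, 5.2129], [0.0000, 5.0905, -2.2719], [0.0000, 0.0000, 0.8151]]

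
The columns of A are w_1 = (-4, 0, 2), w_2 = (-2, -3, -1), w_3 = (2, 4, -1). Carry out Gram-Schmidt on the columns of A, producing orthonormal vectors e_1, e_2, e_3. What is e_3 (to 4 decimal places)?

e_3 = (-0.3841, 0.5121, -0.7682)

w_1 = (-4, 0, 2); ‖w_1‖ = 4.4721, so e_1 = (-0.8944, 0.0000, 0.4472).
e_1·w_2 = (-0.8944)·(-2) + 0.0000·(-3) + 0.4472·(-1) = 1.3416.
u_2 = w_2 − 1.3416·e_1 = (-0.8000, -3.0000, -1.6000).
‖u_2‖ = 3.4928, so e_2 = (-0.2290, -0.8589, -0.4581).
e_1·w_3 = (-0.8944)·2 + 0.0000·4 + 0.4472·(-1) = -2.2361; e_2·w_3 = (-0.2290)·2 + (-0.8589)·4 + (-0.4581)·(-1) = -3.4356.
u_3 = w_3 + 2.2361·e_1 + 3.4356·e_2 = (-0.7869, 1.0492, -1.5738).
‖u_3‖ = 2.0486, so e_3 = (-0.3841, 0.5121, -0.7682).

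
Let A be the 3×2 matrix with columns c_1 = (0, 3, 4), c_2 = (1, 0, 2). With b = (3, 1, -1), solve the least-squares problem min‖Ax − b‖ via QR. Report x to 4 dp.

c_1 = (0, 3, 4); ‖c_1‖ = 5.0000, so e_1 = (0.0000, 0.6000, 0.8000).
e_1·c_2 = 0.0000·1 + 0.6000·0 + 0.8000·2 = 1.6000.
u_2 = c_2 − 1.6000·e_1 = (1.0000, -0.9600, 0.7200).
‖u_2‖ = 1.5620, so e_2 = (0.6402, -0.6146, 0.4609).
Qᵀb = (-0.2000, 0.8450).
Back-substitute: x_2 = 0.8450/1.5620 = 0.5410.
x_1 = (-0.2000 − 1.6000·0.5410)/5.0000 = -0.2131.

x = (-0.2131, 0.5410)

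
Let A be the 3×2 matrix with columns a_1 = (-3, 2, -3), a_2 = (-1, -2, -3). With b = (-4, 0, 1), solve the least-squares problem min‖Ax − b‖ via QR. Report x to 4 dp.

x = (0.4836, -0.2049)

e_1 = a_1/‖a_1‖ = (-3, 2, -3)/4.6904 = (-0.6396, 0.4264, -0.6396).
r_{12} = e_1·a_2 = 1.7056.
u_2 = a_2 − 1.7056·e_1 = (0.0909, -2.7273, -1.9091).
‖u_2‖ = 3.3303, so e_2 = (0.0273, -0.8189, -0.5732).
Qᵀb = (1.9188, -0.6824).
Back-substitute: x_2 = -0.6824/3.3303 = -0.2049.
x_1 = (1.9188 − 1.7056·(-0.2049))/4.6904 = 0.4836.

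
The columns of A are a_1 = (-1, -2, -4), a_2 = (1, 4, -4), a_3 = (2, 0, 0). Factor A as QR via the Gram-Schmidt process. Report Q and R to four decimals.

a_1 = (-1, -2, -4); ‖a_1‖ = 4.5826, so e_1 = (-0.2182, -0.4364, -0.8729).
e_1·a_2 = (-0.2182)·1 + (-0.4364)·4 + (-0.8729)·(-4) = 1.5275.
u_2 = a_2 − 1.5275·e_1 = (1.3333, 4.6667, -2.6667).
‖u_2‖ = 5.5377, so e_2 = (0.2408, 0.8427, -0.4815).
e_1·a_3 = (-0.2182)·2 + (-0.4364)·0 + (-0.8729)·0 = -0.4364; e_2·a_3 = 0.2408·2 + 0.8427·0 + (-0.4815)·0 = 0.4815.
u_3 = a_3 + 0.4364·e_1 − 0.4815·e_2 = (1.7888, -0.5963, -0.1491).
‖u_3‖ = 1.8915, so e_3 = (0.9457, -0.3152, -0.0788).

Q = [[-0.2182, 0.2408, 0.9457], [-0.4364, 0.8427, -0.3152], [-0.8729, -0.4815, -0.0788]], R = [[4.5826, 1.5275, -0.4364], [0.0000, 5.5377, 0.4815], [0.0000, 0.0000, 1.8915]]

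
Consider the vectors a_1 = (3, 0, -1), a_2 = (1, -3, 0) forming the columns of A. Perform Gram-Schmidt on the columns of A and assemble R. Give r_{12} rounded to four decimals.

q_1 = a_1/‖a_1‖ = (3, 0, -1)/3.1623 = (0.9487, 0.0000, -0.3162).
r_{12} = q_1·a_2 = 0.9487.

r_{12} = 0.9487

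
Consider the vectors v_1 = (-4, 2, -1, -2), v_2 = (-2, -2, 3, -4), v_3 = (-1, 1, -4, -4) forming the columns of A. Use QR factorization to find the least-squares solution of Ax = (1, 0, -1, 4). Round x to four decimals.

v_1 = (-4, 2, -1, -2); ‖v_1‖ = 5.0000, so e_1 = (-0.8000, 0.4000, -0.2000, -0.4000).
e_1·v_2 = (-0.8000)·(-2) + 0.4000·(-2) + (-0.2000)·3 + (-0.4000)·(-4) = 1.8000.
u_2 = v_2 − 1.8000·e_1 = (-0.5600, -2.7200, 3.3600, -3.2800).
‖u_2‖ = 5.4553, so e_2 = (-0.1027, -0.4986, 0.6159, -0.6013).
e_1·v_3 = (-0.8000)·(-1) + 0.4000·1 + (-0.2000)·(-4) + (-0.4000)·(-4) = 3.6000; e_2·v_3 = (-0.1027)·(-1) + (-0.4986)·1 + 0.6159·(-4) + (-0.6013)·(-4) = -0.4546.
u_3 = v_3 − 3.6000·e_1 + 0.4546·e_2 = (1.8333, -0.6667, -3.0000, -2.8333).
‖u_3‖ = 4.5644, so e_3 = (0.4017, -0.1461, -0.6573, -0.6208).
Qᵀb = (-2.2000, -3.1236, -1.4241).
Back-substitute: x_3 = -1.4241/4.5644 = -0.3120.
x_2 = (-3.1236 + 0.4546·(-0.3120))/5.4553 = -0.5986.
x_1 = (-2.2000 − 1.8000·(-0.5986) − 3.6000·(-0.3120))/5.0000 = 0.0001.

x = (0.0001, -0.5986, -0.3120)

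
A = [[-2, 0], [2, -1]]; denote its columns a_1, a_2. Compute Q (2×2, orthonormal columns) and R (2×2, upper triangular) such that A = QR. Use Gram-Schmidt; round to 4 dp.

Q = [[-0.7071, -0.7071], [0.7071, -0.7071]], R = [[2.8284, -0.7071], [0.0000, 0.7071]]

a_1 = (-2, 2); ‖a_1‖ = 2.8284, so q_1 = (-0.7071, 0.7071).
q_1·a_2 = (-0.7071)·0 + 0.7071·(-1) = -0.7071.
u_2 = a_2 + 0.7071·q_1 = (-0.5000, -0.5000).
‖u_2‖ = 0.7071, so q_2 = (-0.7071, -0.7071).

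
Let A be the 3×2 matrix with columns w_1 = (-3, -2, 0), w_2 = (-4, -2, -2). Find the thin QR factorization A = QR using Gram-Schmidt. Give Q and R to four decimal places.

Q = [[-0.8321, -0.1482], [-0.5547, 0.2224], [0.0000, -0.9636]], R = [[3.6056, 4.4376], [0.0000, 2.0755]]

w_1 = (-3, -2, 0); ‖w_1‖ = 3.6056, so e_1 = (-0.8321, -0.5547, 0.0000).
e_1·w_2 = (-0.8321)·(-4) + (-0.5547)·(-2) + 0.0000·(-2) = 4.4376.
u_2 = w_2 − 4.4376·e_1 = (-0.3077, 0.4615, -2.0000).
‖u_2‖ = 2.0755, so e_2 = (-0.1482, 0.2224, -0.9636).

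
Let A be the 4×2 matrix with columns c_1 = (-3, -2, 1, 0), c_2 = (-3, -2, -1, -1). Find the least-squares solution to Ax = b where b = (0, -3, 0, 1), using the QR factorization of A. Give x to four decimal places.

e_1 = c_1/‖c_1‖ = (-3, -2, 1, 0)/3.7417 = (-0.8018, -0.5345, 0.2673, 0.0000).
r_{12} = e_1·c_2 = 3.2071.
u_2 = c_2 − 3.2071·e_1 = (-0.4286, -0.2857, -1.8571, -1.0000).
‖u_2‖ = 2.1712, so e_2 = (-0.1974, -0.1316, -0.8553, -0.4606).
Qᵀb = (1.6036, -0.0658).
Back-substitute: x_2 = -0.0658/2.1712 = -0.0303.
x_1 = (1.6036 − 3.2071·(-0.0303))/3.7417 = 0.4545.

x = (0.4545, -0.0303)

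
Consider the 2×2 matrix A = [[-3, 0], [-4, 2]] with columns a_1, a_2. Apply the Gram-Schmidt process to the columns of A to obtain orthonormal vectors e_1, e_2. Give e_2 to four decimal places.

e_2 = (-0.8000, 0.6000)

a_1 = (-3, -4); ‖a_1‖ = 5.0000, so e_1 = (-0.6000, -0.8000).
e_1·a_2 = (-0.6000)·0 + (-0.8000)·2 = -1.6000.
u_2 = a_2 + 1.6000·e_1 = (-0.9600, 0.7200).
‖u_2‖ = 1.2000, so e_2 = (-0.8000, 0.6000).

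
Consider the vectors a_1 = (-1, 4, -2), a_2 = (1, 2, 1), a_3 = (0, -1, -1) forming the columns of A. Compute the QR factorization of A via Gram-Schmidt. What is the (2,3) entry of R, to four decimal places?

r_{23} = -1.1508

a_1 = (-1, 4, -2); ‖a_1‖ = 4.5826, so e_1 = (-0.2182, 0.8729, -0.4364).
e_1·a_2 = (-0.2182)·1 + 0.8729·2 + (-0.4364)·1 = 1.0911.
u_2 = a_2 − 1.0911·e_1 = (1.2381, 1.0476, 1.4762).
‖u_2‖ = 2.1931, so e_2 = (0.5646, 0.4777, 0.6731).
r_{23} = e_2·a_3 = -1.1508.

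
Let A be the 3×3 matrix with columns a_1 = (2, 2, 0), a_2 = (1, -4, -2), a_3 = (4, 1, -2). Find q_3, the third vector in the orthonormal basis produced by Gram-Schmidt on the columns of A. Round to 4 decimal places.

q_3 = (-0.3482, 0.3482, -0.8704)

q_1 = a_1/‖a_1‖ = (2, 2, 0)/2.8284 = (0.7071, 0.7071, 0.0000).
r_{12} = q_1·a_2 = -2.1213.
u_2 = a_2 + 2.1213·q_1 = (2.5000, -2.5000, -2.0000).
‖u_2‖ = 4.0620, so q_2 = (0.6155, -0.6155, -0.4924).
r_{13} = q_1·a_3 = 3.5355; r_{23} = q_2·a_3 = 2.8311.
u_3 = a_3 − 3.5355·q_1 − 2.8311·q_2 = (-0.2424, 0.2424, -0.6061).
‖u_3‖ = 0.6963, so q_3 = (-0.3482, 0.3482, -0.8704).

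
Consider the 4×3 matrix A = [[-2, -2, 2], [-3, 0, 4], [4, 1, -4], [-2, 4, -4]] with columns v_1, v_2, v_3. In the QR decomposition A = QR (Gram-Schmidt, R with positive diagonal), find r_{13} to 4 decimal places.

r_{13} = -4.1779

v_1 = (-2, -3, 4, -2); ‖v_1‖ = 5.7446, so e_1 = (-0.3482, -0.5222, 0.6963, -0.3482).
r_{13} = e_1·v_3 = -4.1779.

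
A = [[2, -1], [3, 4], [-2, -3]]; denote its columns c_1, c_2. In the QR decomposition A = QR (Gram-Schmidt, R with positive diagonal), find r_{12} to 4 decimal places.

c_1 = (2, 3, -2); ‖c_1‖ = 4.1231, so e_1 = (0.4851, 0.7276, -0.4851).
r_{12} = e_1·c_2 = 3.8806.

r_{12} = 3.8806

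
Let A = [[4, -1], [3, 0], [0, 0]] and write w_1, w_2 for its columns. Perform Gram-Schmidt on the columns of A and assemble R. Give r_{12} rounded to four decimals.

r_{12} = -0.8000

w_1 = (4, 3, 0); ‖w_1‖ = 5.0000, so q_1 = (0.8000, 0.6000, 0.0000).
r_{12} = q_1·w_2 = -0.8000.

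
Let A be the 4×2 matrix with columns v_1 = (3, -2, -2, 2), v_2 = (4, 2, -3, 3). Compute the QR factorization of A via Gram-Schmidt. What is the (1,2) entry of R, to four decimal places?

r_{12} = 4.3644

e_1 = v_1/‖v_1‖ = (3, -2, -2, 2)/4.5826 = (0.6547, -0.4364, -0.4364, 0.4364).
r_{12} = e_1·v_2 = 4.3644.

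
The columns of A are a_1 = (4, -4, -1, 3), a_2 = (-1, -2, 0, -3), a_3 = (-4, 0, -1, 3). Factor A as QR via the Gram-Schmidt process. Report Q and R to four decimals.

Q = [[0.6172, -0.1431, -0.7664], [-0.6172, -0.6763, -0.3414], [-0.1543, -0.0325, -0.2505], [0.4629, -0.7218, 0.4831]], R = [[6.4807, -0.7715, -0.9258], [0.0000, 3.6613, -1.5607], [0.0000, 0.0000, 4.7652]]

a_1 = (4, -4, -1, 3); ‖a_1‖ = 6.4807, so e_1 = (0.6172, -0.6172, -0.1543, 0.4629).
e_1·a_2 = 0.6172·(-1) + (-0.6172)·(-2) + (-0.1543)·0 + 0.4629·(-3) = -0.7715.
u_2 = a_2 + 0.7715·e_1 = (-0.5238, -2.4762, -0.1190, -2.6429).
‖u_2‖ = 3.6613, so e_2 = (-0.1431, -0.6763, -0.0325, -0.7218).
e_1·a_3 = 0.6172·(-4) + (-0.6172)·0 + (-0.1543)·(-1) + 0.4629·3 = -0.9258; e_2·a_3 = (-0.1431)·(-4) + (-0.6763)·0 + (-0.0325)·(-1) + (-0.7218)·3 = -1.5607.
u_3 = a_3 + 0.9258·e_1 + 1.5607·e_2 = (-3.6519, -1.6270, -1.1936, 2.3020).
‖u_3‖ = 4.7652, so e_3 = (-0.7664, -0.3414, -0.2505, 0.4831).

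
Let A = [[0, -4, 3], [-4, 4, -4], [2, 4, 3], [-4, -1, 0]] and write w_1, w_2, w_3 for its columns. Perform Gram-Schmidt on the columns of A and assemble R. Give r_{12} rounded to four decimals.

w_1 = (0, -4, 2, -4); ‖w_1‖ = 6.0000, so e_1 = (0.0000, -0.6667, 0.3333, -0.6667).
r_{12} = e_1·w_2 = -0.6667.

r_{12} = -0.6667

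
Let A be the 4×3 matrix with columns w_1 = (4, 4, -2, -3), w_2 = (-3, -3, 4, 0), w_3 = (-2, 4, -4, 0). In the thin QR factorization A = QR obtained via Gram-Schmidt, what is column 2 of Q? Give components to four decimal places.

q_1 = w_1/‖w_1‖ = (4, 4, -2, -3)/6.7082 = (0.5963, 0.5963, -0.2981, -0.4472).
r_{12} = q_1·w_2 = -4.7703.
u_2 = w_2 + 4.7703·q_1 = (-0.1556, -0.1556, 2.5778, -2.1333).
‖u_2‖ = 3.3533, so q_2 = (-0.0464, -0.0464, 0.7687, -0.6362).

q_2 = (-0.0464, -0.0464, 0.7687, -0.6362)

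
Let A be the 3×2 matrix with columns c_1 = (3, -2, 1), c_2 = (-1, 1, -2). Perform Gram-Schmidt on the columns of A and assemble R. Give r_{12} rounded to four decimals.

c_1 = (3, -2, 1); ‖c_1‖ = 3.7417, so e_1 = (0.8018, -0.5345, 0.2673).
r_{12} = e_1·c_2 = -1.8708.

r_{12} = -1.8708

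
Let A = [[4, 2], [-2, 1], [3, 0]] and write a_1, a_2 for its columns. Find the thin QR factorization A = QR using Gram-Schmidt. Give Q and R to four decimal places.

a_1 = (4, -2, 3); ‖a_1‖ = 5.3852, so q_1 = (0.7428, -0.3714, 0.5571).
q_1·a_2 = 0.7428·2 + (-0.3714)·1 + 0.5571·0 = 1.1142.
u_2 = a_2 − 1.1142·q_1 = (1.1724, 1.4138, -0.6207).
‖u_2‖ = 1.9387, so q_2 = (0.6047, 0.7292, -0.3202).

Q = [[0.7428, 0.6047], [-0.3714, 0.7292], [0.5571, -0.3202]], R = [[5.3852, 1.1142], [0.0000, 1.9387]]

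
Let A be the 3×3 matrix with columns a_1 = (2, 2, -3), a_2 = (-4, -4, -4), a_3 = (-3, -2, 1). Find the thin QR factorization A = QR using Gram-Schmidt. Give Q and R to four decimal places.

Q = [[0.4851, -0.5145, -0.7071], [0.4851, -0.5145, 0.7071], [-0.7276, -0.6860, 0.0000]], R = [[4.1231, -0.9701, -3.1530], [0.0000, 6.8599, 1.8865], [0.0000, 0.0000, 0.7071]]

a_1 = (2, 2, -3); ‖a_1‖ = 4.1231, so q_1 = (0.4851, 0.4851, -0.7276).
q_1·a_2 = 0.4851·(-4) + 0.4851·(-4) + (-0.7276)·(-4) = -0.9701.
u_2 = a_2 + 0.9701·q_1 = (-3.5294, -3.5294, -4.7059).
‖u_2‖ = 6.8599, so q_2 = (-0.5145, -0.5145, -0.6860).
q_1·a_3 = 0.4851·(-3) + 0.4851·(-2) + (-0.7276)·1 = -3.1530; q_2·a_3 = (-0.5145)·(-3) + (-0.5145)·(-2) + (-0.6860)·1 = 1.8865.
u_3 = a_3 + 3.1530·q_1 − 1.8865·q_2 = (-0.5000, 0.5000, 0.0000).
‖u_3‖ = 0.7071, so q_3 = (-0.7071, 0.7071, 0.0000).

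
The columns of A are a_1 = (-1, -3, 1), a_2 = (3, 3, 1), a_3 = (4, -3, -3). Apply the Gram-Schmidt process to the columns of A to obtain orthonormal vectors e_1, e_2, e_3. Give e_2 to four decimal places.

e_2 = (0.7071, 0.0000, 0.7071)

a_1 = (-1, -3, 1); ‖a_1‖ = 3.3166, so e_1 = (-0.3015, -0.9045, 0.3015).
e_1·a_2 = (-0.3015)·3 + (-0.9045)·3 + 0.3015·1 = -3.3166.
u_2 = a_2 + 3.3166·e_1 = (2.0000, 0.0000, 2.0000).
‖u_2‖ = 2.8284, so e_2 = (0.7071, 0.0000, 0.7071).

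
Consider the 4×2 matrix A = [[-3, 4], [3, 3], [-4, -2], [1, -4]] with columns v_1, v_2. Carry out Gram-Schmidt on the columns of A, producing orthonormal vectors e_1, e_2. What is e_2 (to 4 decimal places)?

v_1 = (-3, 3, -4, 1); ‖v_1‖ = 5.9161, so e_1 = (-0.5071, 0.5071, -0.6761, 0.1690).
e_1·v_2 = (-0.5071)·4 + 0.5071·3 + (-0.6761)·(-2) + 0.1690·(-4) = 0.1690.
u_2 = v_2 − 0.1690·e_1 = (4.0857, 2.9143, -1.8857, -4.0286).
‖u_2‖ = 6.7061, so e_2 = (0.6093, 0.4346, -0.2812, -0.6007).

e_2 = (0.6093, 0.4346, -0.2812, -0.6007)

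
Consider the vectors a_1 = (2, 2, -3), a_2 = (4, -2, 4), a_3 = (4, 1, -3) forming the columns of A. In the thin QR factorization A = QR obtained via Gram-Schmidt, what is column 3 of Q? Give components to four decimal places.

a_1 = (2, 2, -3); ‖a_1‖ = 4.1231, so q_1 = (0.4851, 0.4851, -0.7276).
q_1·a_2 = 0.4851·4 + 0.4851·(-2) + (-0.7276)·4 = -1.9403.
u_2 = a_2 + 1.9403·q_1 = (4.9412, -1.0588, 2.5882).
‖u_2‖ = 5.6776, so q_2 = (0.8703, -0.1865, 0.4559).
q_1·a_3 = 0.4851·4 + 0.4851·1 + (-0.7276)·(-3) = 4.6082; q_2·a_3 = 0.8703·4 + (-0.1865)·1 + 0.4559·(-3) = 1.9271.
u_3 = a_3 − 4.6082·q_1 − 1.9271·q_2 = (0.0876, -0.8759, -0.5255).
‖u_3‖ = 1.0252, so q_3 = (0.0854, -0.8544, -0.5126).

q_3 = (0.0854, -0.8544, -0.5126)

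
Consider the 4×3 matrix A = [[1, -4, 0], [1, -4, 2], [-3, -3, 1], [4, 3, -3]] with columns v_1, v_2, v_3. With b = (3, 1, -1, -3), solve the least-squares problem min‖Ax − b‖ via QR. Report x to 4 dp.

q_1 = v_1/‖v_1‖ = (1, 1, -3, 4)/5.1962 = (0.1925, 0.1925, -0.5774, 0.7698).
r_{12} = q_1·v_2 = 2.5019.
u_2 = v_2 − 2.5019·q_1 = (-4.4815, -4.4815, -1.5556, 1.0741).
‖u_2‖ = 6.6137, so q_2 = (-0.6776, -0.6776, -0.2352, 0.1624).
r_{13} = q_1·v_3 = -2.5019; r_{23} = q_2·v_3 = -2.0776.
u_3 = v_3 + 2.5019·q_1 + 2.0776·q_2 = (-0.9263, 1.0737, -0.9331, -0.7367).
‖u_3‖ = 1.8505, so q_3 = (-0.5006, 0.5802, -0.5043, -0.3981).
Qᵀb = (-0.9623, -2.9624, 0.7770).
Back-substitute: x_3 = 0.7770/1.8505 = 0.4199.
x_2 = (-2.9624 + 2.0776·0.4199)/6.6137 = -0.3160.
x_1 = (-0.9623 − 2.5019·(-0.3160) + 2.5019·0.4199)/5.1962 = 0.1691.

x = (0.1691, -0.3160, 0.4199)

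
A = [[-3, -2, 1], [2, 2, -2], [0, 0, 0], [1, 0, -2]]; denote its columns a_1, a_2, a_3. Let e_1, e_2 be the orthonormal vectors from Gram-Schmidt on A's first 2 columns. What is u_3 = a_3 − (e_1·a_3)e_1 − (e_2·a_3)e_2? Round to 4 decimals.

e_1 = a_1/‖a_1‖ = (-3, 2, 0, 1)/3.7417 = (-0.8018, 0.5345, 0.0000, 0.2673).
r_{12} = e_1·a_2 = 2.6726.
u_2 = a_2 − 2.6726·e_1 = (0.1429, 0.5714, 0.0000, -0.7143).
‖u_2‖ = 0.9258, so e_2 = (0.1543, 0.6172, 0.0000, -0.7715).
r_{13} = e_1·a_3 = -2.4054; r_{23} = e_2·a_3 = 0.4629.
u_3 = a_3 + 2.4054·e_1 − 0.4629·e_2 = (-1.0000, -1.0000, 0.0000, -1.0000).

u_3 = (-1.0000, -1.0000, 0.0000, -1.0000)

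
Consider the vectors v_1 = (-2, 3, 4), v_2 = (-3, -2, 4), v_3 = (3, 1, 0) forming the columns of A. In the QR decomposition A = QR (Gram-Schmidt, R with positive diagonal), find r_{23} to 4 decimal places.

v_1 = (-2, 3, 4); ‖v_1‖ = 5.3852, so q_1 = (-0.3714, 0.5571, 0.7428).
q_1·v_2 = (-0.3714)·(-3) + 0.5571·(-2) + 0.7428·4 = 2.9711.
u_2 = v_2 − 2.9711·q_1 = (-1.8966, -3.6552, 1.7931).
‖u_2‖ = 4.4914, so q_2 = (-0.4223, -0.8138, 0.3992).
r_{23} = q_2·v_3 = -2.0806.

r_{23} = -2.0806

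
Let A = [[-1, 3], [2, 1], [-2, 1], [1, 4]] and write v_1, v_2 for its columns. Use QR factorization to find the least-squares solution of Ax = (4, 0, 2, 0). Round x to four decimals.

x = (-0.8550, 0.5502)

v_1 = (-1, 2, -2, 1); ‖v_1‖ = 3.1623, so e_1 = (-0.3162, 0.6325, -0.6325, 0.3162).
e_1·v_2 = (-0.3162)·3 + 0.6325·1 + (-0.6325)·1 + 0.3162·4 = 0.3162.
u_2 = v_2 − 0.3162·e_1 = (3.1000, 0.8000, 1.2000, 3.9000).
‖u_2‖ = 5.1865, so e_2 = (0.5977, 0.1542, 0.2314, 0.7519).
Qᵀb = (-2.5298, 2.8536).
Back-substitute: x_2 = 2.8536/5.1865 = 0.5502.
x_1 = (-2.5298 − 0.3162·0.5502)/3.1623 = -0.8550.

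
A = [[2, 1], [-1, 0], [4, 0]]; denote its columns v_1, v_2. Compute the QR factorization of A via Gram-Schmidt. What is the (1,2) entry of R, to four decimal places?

r_{12} = 0.4364

e_1 = v_1/‖v_1‖ = (2, -1, 4)/4.5826 = (0.4364, -0.2182, 0.8729).
r_{12} = e_1·v_2 = 0.4364.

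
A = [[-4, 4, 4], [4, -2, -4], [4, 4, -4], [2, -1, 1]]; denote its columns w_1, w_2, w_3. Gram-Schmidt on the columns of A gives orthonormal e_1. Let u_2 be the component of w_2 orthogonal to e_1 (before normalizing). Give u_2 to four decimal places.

u_2 = (3.2308, -1.2308, 4.7692, -0.6154)

w_1 = (-4, 4, 4, 2); ‖w_1‖ = 7.2111, so e_1 = (-0.5547, 0.5547, 0.5547, 0.2774).
e_1·w_2 = (-0.5547)·4 + 0.5547·(-2) + 0.5547·4 + 0.2774·(-1) = -1.3868.
u_2 = w_2 + 1.3868·e_1 = (3.2308, -1.2308, 4.7692, -0.6154).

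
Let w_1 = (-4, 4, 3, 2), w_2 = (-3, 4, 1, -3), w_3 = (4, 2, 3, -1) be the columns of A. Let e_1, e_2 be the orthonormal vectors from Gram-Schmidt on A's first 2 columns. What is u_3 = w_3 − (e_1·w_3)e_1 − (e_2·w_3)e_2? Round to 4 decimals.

w_1 = (-4, 4, 3, 2); ‖w_1‖ = 6.7082, so e_1 = (-0.5963, 0.5963, 0.4472, 0.2981).
e_1·w_2 = (-0.5963)·(-3) + 0.5963·4 + 0.4472·1 + 0.2981·(-3) = 3.7268.
u_2 = w_2 − 3.7268·e_1 = (-0.7778, 1.7778, -0.6667, -4.1111).
‖u_2‖ = 4.5947, so e_2 = (-0.1693, 0.3869, -0.1451, -0.8948).
e_1·w_3 = (-0.5963)·4 + 0.5963·2 + 0.4472·3 + 0.2981·(-1) = -0.1491; e_2·w_3 = (-0.1693)·4 + 0.3869·2 + (-0.1451)·3 + (-0.8948)·(-1) = 0.5562.
u_3 = w_3 + 0.1491·e_1 − 0.5562·e_2 = (4.0053, 1.8737, 3.1474, -0.4579).

u_3 = (4.0053, 1.8737, 3.1474, -0.4579)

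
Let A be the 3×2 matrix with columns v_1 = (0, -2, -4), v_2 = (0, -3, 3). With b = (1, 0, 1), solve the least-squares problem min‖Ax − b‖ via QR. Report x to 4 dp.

v_1 = (0, -2, -4); ‖v_1‖ = 4.4721, so e_1 = (0.0000, -0.4472, -0.8944).
e_1·v_2 = 0.0000·0 + (-0.4472)·(-3) + (-0.8944)·3 = -1.3416.
u_2 = v_2 + 1.3416·e_1 = (0.0000, -3.6000, 1.8000).
‖u_2‖ = 4.0249, so e_2 = (0.0000, -0.8944, 0.4472).
Qᵀb = (-0.8944, 0.4472).
Back-substitute: x_2 = 0.4472/4.0249 = 0.1111.
x_1 = (-0.8944 + 1.3416·0.1111)/4.4721 = -0.1667.

x = (-0.1667, 0.1111)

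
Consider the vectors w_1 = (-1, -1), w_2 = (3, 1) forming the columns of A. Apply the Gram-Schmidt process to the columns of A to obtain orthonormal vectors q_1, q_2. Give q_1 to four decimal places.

w_1 = (-1, -1); ‖w_1‖ = 1.4142, so q_1 = (-0.7071, -0.7071).

q_1 = (-0.7071, -0.7071)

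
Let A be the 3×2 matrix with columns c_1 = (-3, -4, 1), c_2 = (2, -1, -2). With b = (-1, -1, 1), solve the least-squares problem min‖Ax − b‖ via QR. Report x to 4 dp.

x = (0.2752, -0.2110)

c_1 = (-3, -4, 1); ‖c_1‖ = 5.0990, so e_1 = (-0.5883, -0.7845, 0.1961).
e_1·c_2 = (-0.5883)·2 + (-0.7845)·(-1) + 0.1961·(-2) = -0.7845.
u_2 = c_2 + 0.7845·e_1 = (1.5385, -1.6154, -1.8462).
‖u_2‖ = 2.8956, so e_2 = (0.5313, -0.5579, -0.6376).
Qᵀb = (1.5689, -0.6110).
Back-substitute: x_2 = -0.6110/2.8956 = -0.2110.
x_1 = (1.5689 + 0.7845·(-0.2110))/5.0990 = 0.2752.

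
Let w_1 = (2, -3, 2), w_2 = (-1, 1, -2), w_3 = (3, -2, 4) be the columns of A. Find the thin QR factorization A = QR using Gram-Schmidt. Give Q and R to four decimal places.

Q = [[0.4851, 0.0529, 0.8729], [-0.7276, -0.5293, 0.4364], [0.4851, -0.8468, -0.2182]], R = [[4.1231, -2.1828, 4.8507], [0.0000, 1.1114, -2.1700], [0.0000, 0.0000, 0.8729]]

e_1 = w_1/‖w_1‖ = (2, -3, 2)/4.1231 = (0.4851, -0.7276, 0.4851).
r_{12} = e_1·w_2 = -2.1828.
u_2 = w_2 + 2.1828·e_1 = (0.0588, -0.5882, -0.9412).
‖u_2‖ = 1.1114, so e_2 = (0.0529, -0.5293, -0.8468).
r_{13} = e_1·w_3 = 4.8507; r_{23} = e_2·w_3 = -2.1700.
u_3 = w_3 − 4.8507·e_1 + 2.1700·e_2 = (0.7619, 0.3810, -0.1905).
‖u_3‖ = 0.8729, so e_3 = (0.8729, 0.4364, -0.2182).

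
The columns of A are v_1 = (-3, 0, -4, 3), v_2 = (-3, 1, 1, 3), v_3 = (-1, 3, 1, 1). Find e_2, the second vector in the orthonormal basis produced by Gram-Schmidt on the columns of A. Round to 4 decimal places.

e_2 = (-0.4677, 0.2650, 0.7016, 0.4677)

e_1 = v_1/‖v_1‖ = (-3, 0, -4, 3)/5.8310 = (-0.5145, 0.0000, -0.6860, 0.5145).
r_{12} = e_1·v_2 = 2.4010.
u_2 = v_2 − 2.4010·e_1 = (-1.7647, 1.0000, 2.6471, 1.7647).
‖u_2‖ = 3.7730, so e_2 = (-0.4677, 0.2650, 0.7016, 0.4677).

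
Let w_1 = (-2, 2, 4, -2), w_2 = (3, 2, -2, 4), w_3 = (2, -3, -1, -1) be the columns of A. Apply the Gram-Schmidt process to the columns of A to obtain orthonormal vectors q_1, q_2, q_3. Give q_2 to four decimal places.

w_1 = (-2, 2, 4, -2); ‖w_1‖ = 5.2915, so q_1 = (-0.3780, 0.3780, 0.7559, -0.3780).
q_1·w_2 = (-0.3780)·3 + 0.3780·2 + 0.7559·(-2) + (-0.3780)·4 = -3.4017.
u_2 = w_2 + 3.4017·q_1 = (1.7143, 3.2857, 0.5714, 2.7143).
‖u_2‖ = 4.6291, so q_2 = (0.3703, 0.7098, 0.1234, 0.5864).

q_2 = (0.3703, 0.7098, 0.1234, 0.5864)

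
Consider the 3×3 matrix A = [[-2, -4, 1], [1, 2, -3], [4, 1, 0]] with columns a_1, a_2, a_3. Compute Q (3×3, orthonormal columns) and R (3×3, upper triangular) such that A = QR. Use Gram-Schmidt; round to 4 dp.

a_1 = (-2, 1, 4); ‖a_1‖ = 4.5826, so e_1 = (-0.4364, 0.2182, 0.8729).
e_1·a_2 = (-0.4364)·(-4) + 0.2182·2 + 0.8729·1 = 3.0551.
u_2 = a_2 − 3.0551·e_1 = (-2.6667, 1.3333, -1.6667).
‖u_2‖ = 3.4157, so e_2 = (-0.7807, 0.3904, -0.4880).
e_1·a_3 = (-0.4364)·1 + 0.2182·(-3) + 0.8729·0 = -1.0911; e_2·a_3 = (-0.7807)·1 + 0.3904·(-3) + (-0.4880)·0 = -1.9518.
u_3 = a_3 + 1.0911·e_1 + 1.9518·e_2 = (-1.0000, -2.0000, 0.0000).
‖u_3‖ = 2.2361, so e_3 = (-0.4472, -0.8944, 0.0000).

Q = [[-0.4364, -0.7807, -0.4472], [0.2182, 0.3904, -0.8944], [0.8729, -0.4880, 0.0000]], R = [[4.5826, 3.0551, -1.0911], [0.0000, 3.4157, -1.9518], [0.0000, 0.0000, 2.2361]]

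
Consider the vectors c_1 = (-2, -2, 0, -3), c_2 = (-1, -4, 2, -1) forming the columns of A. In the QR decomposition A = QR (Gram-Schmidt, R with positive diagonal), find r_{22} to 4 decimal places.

c_1 = (-2, -2, 0, -3); ‖c_1‖ = 4.1231, so q_1 = (-0.4851, -0.4851, 0.0000, -0.7276).
q_1·c_2 = (-0.4851)·(-1) + (-0.4851)·(-4) + 0.0000·2 + (-0.7276)·(-1) = 3.1530.
u_2 = c_2 − 3.1530·q_1 = (0.5294, -2.4706, 2.0000, 1.2941).
r_{22} = ‖u_2‖ = 3.4726.

r_{22} = 3.4726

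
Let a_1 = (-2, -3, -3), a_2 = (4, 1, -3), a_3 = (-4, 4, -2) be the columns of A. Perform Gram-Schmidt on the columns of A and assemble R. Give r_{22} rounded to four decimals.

r_{22} = 5.0812

q_1 = a_1/‖a_1‖ = (-2, -3, -3)/4.6904 = (-0.4264, -0.6396, -0.6396).
r_{12} = q_1·a_2 = -0.4264.
u_2 = a_2 + 0.4264·q_1 = (3.8182, 0.7273, -3.2727).
r_{22} = ‖u_2‖ = 5.0812.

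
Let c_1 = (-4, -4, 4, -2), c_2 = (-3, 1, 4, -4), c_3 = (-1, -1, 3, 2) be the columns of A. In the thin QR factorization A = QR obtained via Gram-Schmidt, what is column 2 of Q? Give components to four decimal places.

q_2 = (-0.1140, 0.7329, 0.3257, -0.5863)

q_1 = c_1/‖c_1‖ = (-4, -4, 4, -2)/7.2111 = (-0.5547, -0.5547, 0.5547, -0.2774).
r_{12} = q_1·c_2 = 4.4376.
u_2 = c_2 − 4.4376·q_1 = (-0.5385, 3.4615, 1.5385, -2.7692).
‖u_2‖ = 4.7231, so q_2 = (-0.1140, 0.7329, 0.3257, -0.5863).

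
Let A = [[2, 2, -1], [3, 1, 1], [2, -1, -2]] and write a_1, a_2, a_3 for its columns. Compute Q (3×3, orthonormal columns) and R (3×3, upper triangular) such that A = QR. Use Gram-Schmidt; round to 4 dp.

q_1 = a_1/‖a_1‖ = (2, 3, 2)/4.1231 = (0.4851, 0.7276, 0.4851).
r_{12} = q_1·a_2 = 1.2127.
u_2 = a_2 − 1.2127·q_1 = (1.4118, 0.1176, -1.5882).
‖u_2‖ = 2.1282, so q_2 = (0.6633, 0.0553, -0.7463).
r_{13} = q_1·a_3 = -0.7276; r_{23} = q_2·a_3 = 0.8845.
u_3 = a_3 + 0.7276·q_1 − 0.8845·q_2 = (-1.2338, 1.4805, -0.9870).
‖u_3‖ = 2.1653, so q_3 = (-0.5698, 0.6838, -0.4558).

Q = [[0.4851, 0.6633, -0.5698], [0.7276, 0.0553, 0.6838], [0.4851, -0.7463, -0.4558]], R = [[4.1231, 1.2127, -0.7276], [0.0000, 2.1282, 0.8845], [0.0000, 0.0000, 2.1653]]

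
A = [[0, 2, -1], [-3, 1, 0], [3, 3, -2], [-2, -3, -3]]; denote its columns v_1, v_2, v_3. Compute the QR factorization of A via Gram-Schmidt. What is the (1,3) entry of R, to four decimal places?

r_{13} = 0.0000

v_1 = (0, -3, 3, -2); ‖v_1‖ = 4.6904, so q_1 = (0.0000, -0.6396, 0.6396, -0.4264).
r_{13} = q_1·v_3 = 0.0000.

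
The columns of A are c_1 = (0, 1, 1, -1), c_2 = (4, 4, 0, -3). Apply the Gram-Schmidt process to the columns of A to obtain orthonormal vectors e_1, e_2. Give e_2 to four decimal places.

e_2 = (0.8054, 0.3356, -0.4698, -0.1342)

e_1 = c_1/‖c_1‖ = (0, 1, 1, -1)/1.7321 = (0.0000, 0.5774, 0.5774, -0.5774).
r_{12} = e_1·c_2 = 4.0415.
u_2 = c_2 − 4.0415·e_1 = (4.0000, 1.6667, -2.3333, -0.6667).
‖u_2‖ = 4.9666, so e_2 = (0.8054, 0.3356, -0.4698, -0.1342).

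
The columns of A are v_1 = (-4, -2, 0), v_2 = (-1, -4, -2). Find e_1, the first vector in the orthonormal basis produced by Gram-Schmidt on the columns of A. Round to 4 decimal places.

e_1 = (-0.8944, -0.4472, 0.0000)

v_1 = (-4, -2, 0); ‖v_1‖ = 4.4721, so e_1 = (-0.8944, -0.4472, 0.0000).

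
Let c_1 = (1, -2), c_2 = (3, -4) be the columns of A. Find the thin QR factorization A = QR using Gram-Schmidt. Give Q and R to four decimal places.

Q = [[0.4472, 0.8944], [-0.8944, 0.4472]], R = [[2.2361, 4.9193], [0.0000, 0.8944]]

q_1 = c_1/‖c_1‖ = (1, -2)/2.2361 = (0.4472, -0.8944).
r_{12} = q_1·c_2 = 4.9193.
u_2 = c_2 − 4.9193·q_1 = (0.8000, 0.4000).
‖u_2‖ = 0.8944, so q_2 = (0.8944, 0.4472).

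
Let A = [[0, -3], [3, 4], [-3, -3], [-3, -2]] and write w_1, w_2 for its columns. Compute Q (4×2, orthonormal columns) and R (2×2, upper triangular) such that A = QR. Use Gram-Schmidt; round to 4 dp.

w_1 = (0, 3, -3, -3); ‖w_1‖ = 5.1962, so q_1 = (0.0000, 0.5774, -0.5774, -0.5774).
q_1·w_2 = 0.0000·(-3) + 0.5774·4 + (-0.5774)·(-3) + (-0.5774)·(-2) = 5.1962.
u_2 = w_2 − 5.1962·q_1 = (-3.0000, 1.0000, 0.0000, 1.0000).
‖u_2‖ = 3.3166, so q_2 = (-0.9045, 0.3015, 0.0000, 0.3015).

Q = [[0.0000, -0.9045], [0.5774, 0.3015], [-0.5774, 0.0000], [-0.5774, 0.3015]], R = [[5.1962, 5.1962], [0.0000, 3.3166]]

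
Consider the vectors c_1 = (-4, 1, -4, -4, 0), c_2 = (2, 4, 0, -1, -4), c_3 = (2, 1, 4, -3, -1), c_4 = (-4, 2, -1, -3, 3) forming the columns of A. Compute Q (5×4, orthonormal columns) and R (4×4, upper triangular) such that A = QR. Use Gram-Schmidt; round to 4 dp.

q_1 = c_1/‖c_1‖ = (-4, 1, -4, -4, 0)/7.0000 = (-0.5714, 0.1429, -0.5714, -0.5714, 0.0000).
r_{12} = q_1·c_2 = 0.0000.
u_2 = c_2 + 0.0000·q_1 = (2.0000, 4.0000, 0.0000, -1.0000, -4.0000).
‖u_2‖ = 6.0828, so q_2 = (0.3288, 0.6576, 0.0000, -0.1644, -0.6576).
r_{13} = q_1·c_3 = -1.5714; r_{23} = q_2·c_3 = 2.4660.
u_3 = c_3 + 1.5714·q_1 − 2.4660·q_2 = (0.2912, -0.3971, 3.1020, -3.4926, 0.6216).
‖u_3‖ = 4.7381, so q_3 = (0.0615, -0.0838, 0.6547, -0.7371, 0.1312).
r_{14} = q_1·c_4 = 4.8571; r_{24} = q_2·c_4 = -1.4796; r_{34} = q_3·c_4 = 1.5368.
u_4 = c_4 − 4.8571·q_1 + 1.4796·q_2 − 1.5368·q_3 = (-0.8325, 2.4079, 0.7694, 0.6650, 1.8254).
‖u_4‖ = 3.2950, so q_4 = (-0.2526, 0.7308, 0.2335, 0.2018, 0.5540).

Q = [[-0.5714, 0.3288, 0.0615, -0.2526], [0.1429, 0.6576, -0.0838, 0.7308], [-0.5714, 0.0000, 0.6547, 0.2335], [-0.5714, -0.1644, -0.7371, 0.2018], [0.0000, -0.6576, 0.1312, 0.5540]], R = [[7.0000, 0.0000, -1.5714, 4.8571], [0.0000, 6.0828, 2.4660, -1.4796], [0.0000, 0.0000, 4.7381, 1.5368], [0.0000, 0.0000, 0.0000, 3.2950]]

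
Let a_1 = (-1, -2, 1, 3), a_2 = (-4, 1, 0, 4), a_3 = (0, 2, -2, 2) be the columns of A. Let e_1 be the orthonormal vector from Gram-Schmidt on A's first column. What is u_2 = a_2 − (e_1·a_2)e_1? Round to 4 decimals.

a_1 = (-1, -2, 1, 3); ‖a_1‖ = 3.8730, so e_1 = (-0.2582, -0.5164, 0.2582, 0.7746).
e_1·a_2 = (-0.2582)·(-4) + (-0.5164)·1 + 0.2582·0 + 0.7746·4 = 3.6148.
u_2 = a_2 − 3.6148·e_1 = (-3.0667, 2.8667, -0.9333, 1.2000).

u_2 = (-3.0667, 2.8667, -0.9333, 1.2000)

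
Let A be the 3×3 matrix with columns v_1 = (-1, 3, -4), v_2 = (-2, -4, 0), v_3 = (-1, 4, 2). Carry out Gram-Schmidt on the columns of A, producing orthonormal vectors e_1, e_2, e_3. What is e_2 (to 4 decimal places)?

v_1 = (-1, 3, -4); ‖v_1‖ = 5.0990, so e_1 = (-0.1961, 0.5883, -0.7845).
e_1·v_2 = (-0.1961)·(-2) + 0.5883·(-4) + (-0.7845)·0 = -1.9612.
u_2 = v_2 + 1.9612·e_1 = (-2.3846, -2.8462, -1.5385).
‖u_2‖ = 4.0192, so e_2 = (-0.5933, -0.7081, -0.3828).

e_2 = (-0.5933, -0.7081, -0.3828)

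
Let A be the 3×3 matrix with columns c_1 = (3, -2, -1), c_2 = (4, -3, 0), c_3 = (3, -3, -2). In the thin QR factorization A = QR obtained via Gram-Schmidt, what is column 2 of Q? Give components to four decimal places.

e_2 = (0.1048, -0.3145, 0.9435)

c_1 = (3, -2, -1); ‖c_1‖ = 3.7417, so e_1 = (0.8018, -0.5345, -0.2673).
e_1·c_2 = 0.8018·4 + (-0.5345)·(-3) + (-0.2673)·0 = 4.8107.
u_2 = c_2 − 4.8107·e_1 = (0.1429, -0.4286, 1.2857).
‖u_2‖ = 1.3628, so e_2 = (0.1048, -0.3145, 0.9435).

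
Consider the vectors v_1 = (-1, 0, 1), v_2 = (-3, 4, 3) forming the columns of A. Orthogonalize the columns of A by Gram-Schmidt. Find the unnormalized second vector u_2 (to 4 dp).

v_1 = (-1, 0, 1); ‖v_1‖ = 1.4142, so e_1 = (-0.7071, 0.0000, 0.7071).
e_1·v_2 = (-0.7071)·(-3) + 0.0000·4 + 0.7071·3 = 4.2426.
u_2 = v_2 − 4.2426·e_1 = (0.0000, 4.0000, 0.0000).

u_2 = (0.0000, 4.0000, 0.0000)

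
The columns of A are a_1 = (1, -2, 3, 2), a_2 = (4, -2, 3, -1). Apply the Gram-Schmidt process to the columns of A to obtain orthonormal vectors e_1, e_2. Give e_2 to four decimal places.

a_1 = (1, -2, 3, 2); ‖a_1‖ = 4.2426, so e_1 = (0.2357, -0.4714, 0.7071, 0.4714).
e_1·a_2 = 0.2357·4 + (-0.4714)·(-2) + 0.7071·3 + 0.4714·(-1) = 3.5355.
u_2 = a_2 − 3.5355·e_1 = (3.1667, -0.3333, 0.5000, -2.6667).
‖u_2‖ = 4.1833, so e_2 = (0.7570, -0.0797, 0.1195, -0.6375).

e_2 = (0.7570, -0.0797, 0.1195, -0.6375)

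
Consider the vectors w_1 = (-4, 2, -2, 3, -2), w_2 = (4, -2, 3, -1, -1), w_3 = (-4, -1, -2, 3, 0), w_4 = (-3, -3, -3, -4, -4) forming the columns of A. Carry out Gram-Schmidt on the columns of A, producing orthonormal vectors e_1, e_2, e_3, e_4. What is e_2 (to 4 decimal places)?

w_1 = (-4, 2, -2, 3, -2); ‖w_1‖ = 6.0828, so e_1 = (-0.6576, 0.3288, -0.3288, 0.4932, -0.3288).
e_1·w_2 = (-0.6576)·4 + 0.3288·(-2) + (-0.3288)·3 + 0.4932·(-1) + (-0.3288)·(-1) = -4.4388.
u_2 = w_2 + 4.4388·e_1 = (1.0811, -0.5405, 1.5405, 1.1892, -2.4595).
‖u_2‖ = 3.3611, so e_2 = (0.3216, -0.1608, 0.4583, 0.3538, -0.7317).

e_2 = (0.3216, -0.1608, 0.4583, 0.3538, -0.7317)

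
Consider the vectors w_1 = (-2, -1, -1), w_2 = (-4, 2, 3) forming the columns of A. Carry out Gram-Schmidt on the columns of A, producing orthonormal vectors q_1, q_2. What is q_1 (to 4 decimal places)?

q_1 = (-0.8165, -0.4082, -0.4082)

w_1 = (-2, -1, -1); ‖w_1‖ = 2.4495, so q_1 = (-0.8165, -0.4082, -0.4082).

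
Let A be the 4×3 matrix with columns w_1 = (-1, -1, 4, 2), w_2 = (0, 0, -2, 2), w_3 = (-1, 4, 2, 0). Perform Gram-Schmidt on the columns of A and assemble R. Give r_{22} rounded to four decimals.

r_{22} = 2.6968

w_1 = (-1, -1, 4, 2); ‖w_1‖ = 4.6904, so q_1 = (-0.2132, -0.2132, 0.8528, 0.4264).
q_1·w_2 = (-0.2132)·0 + (-0.2132)·0 + 0.8528·(-2) + 0.4264·2 = -0.8528.
u_2 = w_2 + 0.8528·q_1 = (-0.1818, -0.1818, -1.2727, 2.3636).
r_{22} = ‖u_2‖ = 2.6968.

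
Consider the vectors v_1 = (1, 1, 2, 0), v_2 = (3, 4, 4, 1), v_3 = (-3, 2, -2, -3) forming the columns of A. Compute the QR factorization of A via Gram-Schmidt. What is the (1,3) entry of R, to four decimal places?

e_1 = v_1/‖v_1‖ = (1, 1, 2, 0)/2.4495 = (0.4082, 0.4082, 0.8165, 0.0000).
r_{13} = e_1·v_3 = -2.0412.

r_{13} = -2.0412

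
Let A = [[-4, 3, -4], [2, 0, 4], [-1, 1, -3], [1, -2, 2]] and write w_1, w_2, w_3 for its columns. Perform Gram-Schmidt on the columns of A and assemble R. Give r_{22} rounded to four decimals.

w_1 = (-4, 2, -1, 1); ‖w_1‖ = 4.6904, so e_1 = (-0.8528, 0.4264, -0.2132, 0.2132).
e_1·w_2 = (-0.8528)·3 + 0.4264·0 + (-0.2132)·1 + 0.2132·(-2) = -3.1980.
u_2 = w_2 + 3.1980·e_1 = (0.2727, 1.3636, 0.3182, -1.3182).
r_{22} = ‖u_2‖ = 1.9424.

r_{22} = 1.9424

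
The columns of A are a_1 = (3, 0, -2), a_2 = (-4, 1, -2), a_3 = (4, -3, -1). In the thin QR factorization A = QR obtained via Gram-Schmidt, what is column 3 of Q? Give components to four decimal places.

a_1 = (3, 0, -2); ‖a_1‖ = 3.6056, so q_1 = (0.8321, 0.0000, -0.5547).
q_1·a_2 = 0.8321·(-4) + 0.0000·1 + (-0.5547)·(-2) = -2.2188.
u_2 = a_2 + 2.2188·q_1 = (-2.1538, 1.0000, -3.2308).
‖u_2‖ = 4.0096, so q_2 = (-0.5372, 0.2494, -0.8058).
q_1·a_3 = 0.8321·4 + 0.0000·(-3) + (-0.5547)·(-1) = 3.8829; q_2·a_3 = (-0.5372)·4 + 0.2494·(-3) + (-0.8058)·(-1) = -2.0911.
u_3 = a_3 − 3.8829·q_1 + 2.0911·q_2 = (-0.3541, -2.4785, -0.5311).
‖u_3‖ = 2.5593, so q_3 = (-0.1383, -0.9684, -0.2075).

q_3 = (-0.1383, -0.9684, -0.2075)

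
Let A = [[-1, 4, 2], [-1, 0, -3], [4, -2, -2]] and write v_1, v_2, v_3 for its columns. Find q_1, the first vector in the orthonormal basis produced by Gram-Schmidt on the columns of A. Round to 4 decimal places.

q_1 = (-0.2357, -0.2357, 0.9428)

v_1 = (-1, -1, 4); ‖v_1‖ = 4.2426, so q_1 = (-0.2357, -0.2357, 0.9428).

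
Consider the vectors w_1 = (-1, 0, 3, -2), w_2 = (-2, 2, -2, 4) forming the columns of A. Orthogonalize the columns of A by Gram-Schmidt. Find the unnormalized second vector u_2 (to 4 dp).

u_2 = (-2.8571, 2.0000, 0.5714, 2.2857)

q_1 = w_1/‖w_1‖ = (-1, 0, 3, -2)/3.7417 = (-0.2673, 0.0000, 0.8018, -0.5345).
r_{12} = q_1·w_2 = -3.2071.
u_2 = w_2 + 3.2071·q_1 = (-2.8571, 2.0000, 0.5714, 2.2857).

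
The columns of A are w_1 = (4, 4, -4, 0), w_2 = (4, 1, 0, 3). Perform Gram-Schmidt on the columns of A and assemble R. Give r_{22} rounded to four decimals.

r_{22} = 4.2032

w_1 = (4, 4, -4, 0); ‖w_1‖ = 6.9282, so q_1 = (0.5774, 0.5774, -0.5774, 0.0000).
q_1·w_2 = 0.5774·4 + 0.5774·1 + (-0.5774)·0 + 0.0000·3 = 2.8868.
u_2 = w_2 − 2.8868·q_1 = (2.3333, -0.6667, 1.6667, 3.0000).
r_{22} = ‖u_2‖ = 4.2032.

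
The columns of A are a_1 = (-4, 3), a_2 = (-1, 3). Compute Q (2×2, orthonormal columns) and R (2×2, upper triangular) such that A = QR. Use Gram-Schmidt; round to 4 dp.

e_1 = a_1/‖a_1‖ = (-4, 3)/5.0000 = (-0.8000, 0.6000).
r_{12} = e_1·a_2 = 2.6000.
u_2 = a_2 − 2.6000·e_1 = (1.0800, 1.4400).
‖u_2‖ = 1.8000, so e_2 = (0.6000, 0.8000).

Q = [[-0.8000, 0.6000], [0.6000, 0.8000]], R = [[5.0000, 2.6000], [0.0000, 1.8000]]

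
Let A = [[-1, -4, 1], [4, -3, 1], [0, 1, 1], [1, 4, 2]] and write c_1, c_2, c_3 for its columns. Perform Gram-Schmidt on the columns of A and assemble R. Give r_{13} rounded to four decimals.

c_1 = (-1, 4, 0, 1); ‖c_1‖ = 4.2426, so q_1 = (-0.2357, 0.9428, 0.0000, 0.2357).
r_{13} = q_1·c_3 = 1.1785.

r_{13} = 1.1785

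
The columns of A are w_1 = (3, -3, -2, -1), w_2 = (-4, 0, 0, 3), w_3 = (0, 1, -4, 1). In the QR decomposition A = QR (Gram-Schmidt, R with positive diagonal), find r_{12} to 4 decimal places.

w_1 = (3, -3, -2, -1); ‖w_1‖ = 4.7958, so q_1 = (0.6255, -0.6255, -0.4170, -0.2085).
r_{12} = q_1·w_2 = -3.1277.

r_{12} = -3.1277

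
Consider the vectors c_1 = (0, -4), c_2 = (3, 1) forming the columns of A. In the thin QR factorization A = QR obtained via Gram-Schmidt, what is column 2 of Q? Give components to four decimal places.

q_2 = (1.0000, 0.0000)

c_1 = (0, -4); ‖c_1‖ = 4.0000, so q_1 = (0.0000, -1.0000).
q_1·c_2 = 0.0000·3 + (-1.0000)·1 = -1.0000.
u_2 = c_2 + 1.0000·q_1 = (3.0000, 0.0000).
‖u_2‖ = 3.0000, so q_2 = (1.0000, 0.0000).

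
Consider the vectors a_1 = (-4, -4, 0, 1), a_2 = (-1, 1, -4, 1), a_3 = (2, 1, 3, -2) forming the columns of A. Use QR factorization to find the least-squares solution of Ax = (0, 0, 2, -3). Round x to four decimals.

a_1 = (-4, -4, 0, 1); ‖a_1‖ = 5.7446, so e_1 = (-0.6963, -0.6963, 0.0000, 0.1741).
e_1·a_2 = (-0.6963)·(-1) + (-0.6963)·1 + 0.0000·(-4) + 0.1741·1 = 0.1741.
u_2 = a_2 − 0.1741·e_1 = (-0.8788, 1.1212, -4.0000, 0.9697).
‖u_2‖ = 4.3554, so e_2 = (-0.2018, 0.2574, -0.9184, 0.2226).
e_1·a_3 = (-0.6963)·2 + (-0.6963)·1 + 0.0000·3 + 0.1741·(-2) = -2.4371; e_2·a_3 = (-0.2018)·2 + 0.2574·1 + (-0.9184)·3 + 0.2226·(-2) = -3.3466.
u_3 = a_3 + 2.4371·e_1 + 3.3466·e_2 = (-0.3722, 0.1645, -0.0735, -0.8307).
‖u_3‖ = 0.9279, so e_3 = (-0.4011, 0.1773, -0.0792, -0.8952).
Qᵀb = (-0.5222, -2.5047, 2.5272).
Back-substitute: x_3 = 2.5272/0.9279 = 2.7236.
x_2 = (-2.5047 + 3.3466·2.7236)/4.3554 = 1.5176.
x_1 = (-0.5222 − 0.1741·1.5176 + 2.4371·2.7236)/5.7446 = 1.0186.

x = (1.0186, 1.5176, 2.7236)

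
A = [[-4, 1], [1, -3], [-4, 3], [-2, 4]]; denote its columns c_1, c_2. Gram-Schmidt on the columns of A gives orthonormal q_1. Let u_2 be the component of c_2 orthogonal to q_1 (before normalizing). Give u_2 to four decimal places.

u_2 = (-1.9189, -2.2703, 0.0811, 2.5405)

c_1 = (-4, 1, -4, -2); ‖c_1‖ = 6.0828, so q_1 = (-0.6576, 0.1644, -0.6576, -0.3288).
q_1·c_2 = (-0.6576)·1 + 0.1644·(-3) + (-0.6576)·3 + (-0.3288)·4 = -4.4388.
u_2 = c_2 + 4.4388·q_1 = (-1.9189, -2.2703, 0.0811, 2.5405).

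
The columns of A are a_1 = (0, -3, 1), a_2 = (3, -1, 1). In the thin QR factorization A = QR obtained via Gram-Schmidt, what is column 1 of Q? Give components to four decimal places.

a_1 = (0, -3, 1); ‖a_1‖ = 3.1623, so q_1 = (0.0000, -0.9487, 0.3162).

q_1 = (0.0000, -0.9487, 0.3162)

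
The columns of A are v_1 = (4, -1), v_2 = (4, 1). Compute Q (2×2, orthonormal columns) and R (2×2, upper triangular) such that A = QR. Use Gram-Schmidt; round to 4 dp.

e_1 = v_1/‖v_1‖ = (4, -1)/4.1231 = (0.9701, -0.2425).
r_{12} = e_1·v_2 = 3.6380.
u_2 = v_2 − 3.6380·e_1 = (0.4706, 1.8824).
‖u_2‖ = 1.9403, so e_2 = (0.2425, 0.9701).

Q = [[0.9701, 0.2425], [-0.2425, 0.9701]], R = [[4.1231, 3.6380], [0.0000, 1.9403]]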